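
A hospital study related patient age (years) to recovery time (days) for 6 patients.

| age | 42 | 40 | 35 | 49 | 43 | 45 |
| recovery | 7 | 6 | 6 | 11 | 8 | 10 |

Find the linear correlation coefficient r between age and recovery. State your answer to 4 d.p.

0.9093

n = 6, Σx = 254, Σy = 48, Σx² = 10864, Σy² = 406, Σxy = 2077
nΣxy − ΣxΣy = 12462 − 12192 = 270
nΣx² − (Σx)² = 65184 − 64516 = 668; nΣy² − (Σy)² = 2436 − 2304 = 132
r = 270 / √(668 × 132) = 270 / 296.9444 ≈ 0.9093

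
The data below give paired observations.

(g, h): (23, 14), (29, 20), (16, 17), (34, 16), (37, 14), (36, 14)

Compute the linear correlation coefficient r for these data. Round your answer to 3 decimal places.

n = 6, Σg = 175, Σh = 95, Σg² = 5447, Σh² = 1533, Σgh = 2740
nΣgh − ΣgΣh = 16440 − 16625 = -185
nΣg² − (Σg)² = 32682 − 30625 = 2057; nΣh² − (Σh)² = 9198 − 9025 = 173
r = -185 / √(2057 × 173) = -185 / 596.5409 ≈ -0.310

-0.310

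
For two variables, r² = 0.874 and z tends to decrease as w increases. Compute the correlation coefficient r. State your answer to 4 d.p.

|r| = √0.874 = 0.9349
The association is negative, so r = −0.9349.

-0.9349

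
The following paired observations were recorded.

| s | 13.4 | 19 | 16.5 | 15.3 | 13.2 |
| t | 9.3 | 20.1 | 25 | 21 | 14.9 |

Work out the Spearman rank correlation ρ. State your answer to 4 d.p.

0.6000

Rank s: 2, 5, 4, 3, 1
Rank t: 1, 3, 5, 4, 2
d = rank(s) − rank(t): 1, 2, -1, -1, -1; Σd² = 8
ρ = 1 − 6Σd² / [n(n²−1)] = 1 − 6×8 / (5×24) = 1 − 48/120 ≈ 0.6000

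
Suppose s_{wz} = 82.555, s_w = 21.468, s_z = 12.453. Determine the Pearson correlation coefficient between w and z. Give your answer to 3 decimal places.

0.309

r = Cov(w,z) / (s_w · s_z) = 82.555 / (21.468 × 12.453)
  = 82.555 / 267.3410 ≈ 0.309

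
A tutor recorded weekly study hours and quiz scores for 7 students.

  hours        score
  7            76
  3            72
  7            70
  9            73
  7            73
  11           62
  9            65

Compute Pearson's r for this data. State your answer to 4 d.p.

-0.5989

n = 7, Σx = 53, Σy = 491, Σx² = 439, Σy² = 34587, Σxy = 3673
nΣxy − ΣxΣy = 25711 − 26023 = -312
nΣx² − (Σx)² = 3073 − 2809 = 264; nΣy² − (Σy)² = 242109 − 241081 = 1028
r = -312 / √(264 × 1028) = -312 / 520.9530 ≈ -0.5989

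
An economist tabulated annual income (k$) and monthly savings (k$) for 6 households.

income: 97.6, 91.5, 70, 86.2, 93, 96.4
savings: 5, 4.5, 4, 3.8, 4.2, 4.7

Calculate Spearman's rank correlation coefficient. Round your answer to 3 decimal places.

Rank income: 6, 3, 1, 2, 4, 5
Rank savings: 6, 4, 2, 1, 3, 5
d = rank(income) − rank(savings): 0, -1, -1, 1, 1, 0; Σd² = 4
ρ = 1 − 6Σd² / [n(n²−1)] = 1 − 6×4 / (6×35) = 1 − 24/210 ≈ 0.886

0.886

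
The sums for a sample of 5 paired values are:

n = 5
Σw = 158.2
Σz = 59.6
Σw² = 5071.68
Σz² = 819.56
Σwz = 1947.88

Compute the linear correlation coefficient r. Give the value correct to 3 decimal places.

r = (nΣwz − ΣwΣz) / √[(nΣw² − (Σw)²)(nΣz² − (Σz)²)]
Numerator: 5×1947.88 − 158.2×59.6 = 310.68
Denominator: √[(25358.4 − 25027.24)(4097.8 − 3552.16)] = √[331.16 × 545.64] = 425.0813
r = 310.68 / 425.0813 ≈ 0.731

0.731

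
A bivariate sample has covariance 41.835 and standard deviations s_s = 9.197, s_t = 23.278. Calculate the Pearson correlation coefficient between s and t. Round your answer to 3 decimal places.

0.195

r = Cov(s,t) / (s_s · s_t) = 41.835 / (9.197 × 23.278)
  = 41.835 / 214.0878 ≈ 0.195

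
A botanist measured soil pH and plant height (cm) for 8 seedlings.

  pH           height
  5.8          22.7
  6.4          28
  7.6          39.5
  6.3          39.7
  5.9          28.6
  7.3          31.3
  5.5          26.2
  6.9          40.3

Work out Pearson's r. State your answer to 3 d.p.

n = 8, Σx = 51.7, Σy = 256.3, Σx² = 338.01, Σy² = 8543.81, Σxy = 1680.57
nΣxy − ΣxΣy = 13444.56 − 13250.71 = 193.85
nΣx² − (Σx)² = 2704.08 − 2672.89 = 31.19; nΣy² − (Σy)² = 68350.48 − 65689.69 = 2660.79
r = 193.85 / √(31.19 × 2660.79) = 193.85 / 288.0799 ≈ 0.673

0.673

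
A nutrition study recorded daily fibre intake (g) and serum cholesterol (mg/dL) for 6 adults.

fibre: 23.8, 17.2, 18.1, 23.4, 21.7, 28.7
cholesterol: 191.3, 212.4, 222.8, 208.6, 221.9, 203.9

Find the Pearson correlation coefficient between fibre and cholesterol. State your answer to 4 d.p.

n = 6, Σx = 132.9, Σy = 1260.9, Σx² = 3032.03, Σy² = 265678.07, Σxy = 27787.3
nΣxy − ΣxΣy = 166723.8 − 167573.61 = -849.81
nΣx² − (Σx)² = 18192.18 − 17662.41 = 529.77; nΣy² − (Σy)² = 1594068.42 − 1589868.81 = 4199.61
r = -849.81 / √(529.77 × 4199.61) = -849.81 / 1491.5855 ≈ -0.5697

-0.5697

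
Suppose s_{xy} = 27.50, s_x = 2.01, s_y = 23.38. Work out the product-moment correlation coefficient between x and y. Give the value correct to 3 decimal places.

0.585

r = Cov(x,y) / (s_x · s_y) = 27.50 / (2.01 × 23.38)
  = 27.50 / 46.9938 ≈ 0.585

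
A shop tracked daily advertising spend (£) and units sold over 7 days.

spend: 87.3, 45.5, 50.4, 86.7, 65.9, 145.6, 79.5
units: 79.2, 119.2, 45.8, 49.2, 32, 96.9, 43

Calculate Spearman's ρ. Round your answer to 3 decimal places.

Rank spend: 6, 1, 2, 5, 3, 7, 4
Rank units: 5, 7, 3, 4, 1, 6, 2
d = rank(spend) − rank(units): 1, -6, -1, 1, 2, 1, 2; Σd² = 48
ρ = 1 − 6Σd² / [n(n²−1)] = 1 − 6×48 / (7×48) = 1 − 288/336 ≈ 0.143

0.143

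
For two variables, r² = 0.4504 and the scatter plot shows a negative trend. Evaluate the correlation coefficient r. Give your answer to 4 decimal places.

-0.6711

|r| = √0.4504 = 0.6711
The association is negative, so r = −0.6711.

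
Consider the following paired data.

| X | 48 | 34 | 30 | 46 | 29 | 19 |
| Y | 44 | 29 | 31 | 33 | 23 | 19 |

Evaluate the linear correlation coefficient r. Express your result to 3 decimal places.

n = 6, ΣX = 206, ΣY = 179, ΣX² = 7678, ΣY² = 5717, ΣXY = 6574
nΣXY − ΣXΣY = 39444 − 36874 = 2570
nΣX² − (ΣX)² = 46068 − 42436 = 3632; nΣY² − (ΣY)² = 34302 − 32041 = 2261
r = 2570 / √(3632 × 2261) = 2570 / 2865.6504 ≈ 0.897

0.897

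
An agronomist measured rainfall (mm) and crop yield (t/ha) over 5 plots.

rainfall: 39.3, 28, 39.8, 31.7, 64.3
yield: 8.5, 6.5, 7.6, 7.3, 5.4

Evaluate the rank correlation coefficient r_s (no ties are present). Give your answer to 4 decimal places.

-0.1000

Rank rainfall: 3, 1, 4, 2, 5
Rank yield: 5, 2, 4, 3, 1
d = rank(rainfall) − rank(yield): -2, -1, 0, -1, 4; Σd² = 22
ρ = 1 − 6Σd² / [n(n²−1)] = 1 − 6×22 / (5×24) = 1 − 132/120 ≈ -0.1000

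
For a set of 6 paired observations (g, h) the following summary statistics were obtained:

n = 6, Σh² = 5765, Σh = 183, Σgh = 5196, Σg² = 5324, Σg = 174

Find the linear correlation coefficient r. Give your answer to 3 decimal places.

r = (nΣgh − ΣgΣh) / √[(nΣg² − (Σg)²)(nΣh² − (Σh)²)]
Numerator: 6×5196 − 174×183 = -666
Denominator: √[(31944 − 30276)(34590 − 33489)] = √[1668 × 1101] = 1355.1635
r = -666 / 1355.1635 ≈ -0.491

-0.491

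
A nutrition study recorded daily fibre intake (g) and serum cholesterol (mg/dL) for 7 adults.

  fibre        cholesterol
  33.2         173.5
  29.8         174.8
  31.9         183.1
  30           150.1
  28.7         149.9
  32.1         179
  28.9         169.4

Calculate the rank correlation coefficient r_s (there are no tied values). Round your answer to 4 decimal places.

0.6071

Rank fibre: 7, 3, 5, 4, 1, 6, 2
Rank cholesterol: 4, 5, 7, 2, 1, 6, 3
d = rank(fibre) − rank(cholesterol): 3, -2, -2, 2, 0, 0, -1; Σd² = 22
ρ = 1 − 6Σd² / [n(n²−1)] = 1 − 6×22 / (7×48) = 1 − 132/336 ≈ 0.6071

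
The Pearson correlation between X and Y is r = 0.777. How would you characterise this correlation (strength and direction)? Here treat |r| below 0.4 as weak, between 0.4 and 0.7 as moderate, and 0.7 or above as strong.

strong positive

r = 0.777 > 0 so the relationship is positive.
|r| = 0.777, which falls in the strong range.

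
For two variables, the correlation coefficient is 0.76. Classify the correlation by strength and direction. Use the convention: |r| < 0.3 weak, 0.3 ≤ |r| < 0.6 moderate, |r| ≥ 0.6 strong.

r = 0.76 > 0 so the relationship is positive.
|r| = 0.76, which falls in the strong range.

strong positive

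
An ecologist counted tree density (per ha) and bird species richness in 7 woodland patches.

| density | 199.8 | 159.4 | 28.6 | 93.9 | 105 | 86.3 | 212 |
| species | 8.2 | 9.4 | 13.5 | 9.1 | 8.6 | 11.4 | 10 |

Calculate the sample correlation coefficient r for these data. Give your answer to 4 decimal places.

-0.6653

n = 7, Σx = 885, Σy = 70.2, Σx² = 138380.26, Σy² = 724.58, Σxy = 8384.13
nΣxy − ΣxΣy = 58688.91 − 62127 = -3438.09
nΣx² − (Σx)² = 968661.82 − 783225 = 185436.82; nΣy² − (Σy)² = 5072.06 − 4928.04 = 144.02
r = -3438.09 / √(185436.82 × 144.02) = -3438.09 / 5167.8439 ≈ -0.6653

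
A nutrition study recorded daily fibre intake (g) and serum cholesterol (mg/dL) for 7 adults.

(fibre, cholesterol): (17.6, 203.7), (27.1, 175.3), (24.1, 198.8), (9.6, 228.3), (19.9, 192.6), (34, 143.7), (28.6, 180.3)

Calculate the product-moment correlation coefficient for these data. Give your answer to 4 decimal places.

n = 7, Σx = 160.9, Σy = 1322.7, Σx² = 4087.11, Σy² = 254118.65, Σxy = 29193.63
nΣxy − ΣxΣy = 204355.41 − 212822.43 = -8467.02
nΣx² − (Σx)² = 28609.77 − 25888.81 = 2720.96; nΣy² − (Σy)² = 1778830.55 − 1749535.29 = 29295.26
r = -8467.02 / √(2720.96 × 29295.26) = -8467.02 / 8928.1146 ≈ -0.9484

-0.9484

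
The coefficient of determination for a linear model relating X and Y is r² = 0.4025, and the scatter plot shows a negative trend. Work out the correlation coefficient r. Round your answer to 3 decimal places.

-0.634

|r| = √0.4025 = 0.634
The association is negative, so r = −0.634.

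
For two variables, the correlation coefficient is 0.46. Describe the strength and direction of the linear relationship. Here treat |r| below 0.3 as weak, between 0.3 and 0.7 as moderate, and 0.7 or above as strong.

r = 0.46 > 0 so the relationship is positive.
|r| = 0.46, which falls in the moderate range.

moderate positive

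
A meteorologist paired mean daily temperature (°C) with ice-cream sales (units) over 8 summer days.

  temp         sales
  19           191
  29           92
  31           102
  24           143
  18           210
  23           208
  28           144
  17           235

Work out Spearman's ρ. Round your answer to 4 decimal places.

Rank temp: 3, 7, 8, 5, 2, 4, 6, 1
Rank sales: 5, 1, 2, 3, 7, 6, 4, 8
d = rank(temp) − rank(sales): -2, 6, 6, 2, -5, -2, 2, -7; Σd² = 162
ρ = 1 − 6Σd² / [n(n²−1)] = 1 − 6×162 / (8×63) = 1 − 972/504 ≈ -0.9286

-0.9286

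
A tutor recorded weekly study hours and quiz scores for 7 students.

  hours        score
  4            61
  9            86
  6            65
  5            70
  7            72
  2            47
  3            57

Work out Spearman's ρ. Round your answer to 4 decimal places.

0.9643

Rank hours: 3, 7, 5, 4, 6, 1, 2
Rank score: 3, 7, 4, 5, 6, 1, 2
d = rank(hours) − rank(score): 0, 0, 1, -1, 0, 0, 0; Σd² = 2
ρ = 1 − 6Σd² / [n(n²−1)] = 1 − 6×2 / (7×48) = 1 − 12/336 ≈ 0.9643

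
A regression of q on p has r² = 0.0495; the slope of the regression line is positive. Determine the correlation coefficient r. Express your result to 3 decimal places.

0.222

|r| = √0.0495 = 0.222
The association is positive, so r = 0.222.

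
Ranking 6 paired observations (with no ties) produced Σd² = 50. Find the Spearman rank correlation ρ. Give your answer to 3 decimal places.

-0.429

ρ = 1 − 6Σd² / [n(n²−1)] = 1 − 6×50 / (6×35)
  = 1 − 300/210 = 1 − 1.4286 ≈ -0.429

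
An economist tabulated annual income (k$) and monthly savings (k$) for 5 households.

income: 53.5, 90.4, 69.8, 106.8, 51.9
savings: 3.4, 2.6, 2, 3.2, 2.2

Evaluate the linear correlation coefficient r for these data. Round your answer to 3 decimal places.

n = 5, Σx = 372.4, Σy = 13.4, Σx² = 30006.3, Σy² = 37.4, Σxy = 1012.48
nΣxy − ΣxΣy = 5062.4 − 4990.16 = 72.24
nΣx² − (Σx)² = 150031.5 − 138681.76 = 11349.74; nΣy² − (Σy)² = 187 − 179.56 = 7.44
r = 72.24 / √(11349.74 × 7.44) = 72.24 / 290.5892 ≈ 0.249

0.249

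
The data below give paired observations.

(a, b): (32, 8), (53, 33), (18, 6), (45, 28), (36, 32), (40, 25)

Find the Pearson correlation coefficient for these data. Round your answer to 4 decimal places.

0.8330

n = 6, Σa = 224, Σb = 132, Σa² = 9078, Σb² = 3622, Σab = 5525
nΣab − ΣaΣb = 33150 − 29568 = 3582
nΣa² − (Σa)² = 54468 − 50176 = 4292; nΣb² − (Σb)² = 21732 − 17424 = 4308
r = 3582 / √(4292 × 4308) = 3582 / 4299.9926 ≈ 0.8330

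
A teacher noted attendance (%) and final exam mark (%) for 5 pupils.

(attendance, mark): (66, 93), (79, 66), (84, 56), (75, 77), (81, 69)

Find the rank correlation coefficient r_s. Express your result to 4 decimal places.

-0.9000

Rank attendance: 1, 3, 5, 2, 4
Rank mark: 5, 2, 1, 4, 3
d = rank(attendance) − rank(mark): -4, 1, 4, -2, 1; Σd² = 38
ρ = 1 − 6Σd² / [n(n²−1)] = 1 − 6×38 / (5×24) = 1 − 228/120 ≈ -0.9000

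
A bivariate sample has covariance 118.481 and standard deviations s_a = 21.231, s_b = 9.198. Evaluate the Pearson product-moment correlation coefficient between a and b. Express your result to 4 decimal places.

r = Cov(a,b) / (s_a · s_b) = 118.481 / (21.231 × 9.198)
  = 118.481 / 195.2827 ≈ 0.6067

0.6067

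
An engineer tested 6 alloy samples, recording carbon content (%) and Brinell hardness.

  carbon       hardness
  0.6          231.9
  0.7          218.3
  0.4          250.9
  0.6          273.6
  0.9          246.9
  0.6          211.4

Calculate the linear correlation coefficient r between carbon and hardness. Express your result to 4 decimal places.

n = 6, Σx = 3.8, Σy = 1433, Σx² = 2.54, Σy² = 344889.84, Σxy = 905.52
nΣxy − ΣxΣy = 5433.12 − 5445.4 = -12.28
nΣx² − (Σx)² = 15.24 − 14.44 = 0.8; nΣy² − (Σy)² = 2069339.04 − 2053489 = 15850.04
r = -12.28 / √(0.8 × 15850.04) = -12.28 / 112.6056 ≈ -0.1091

-0.1091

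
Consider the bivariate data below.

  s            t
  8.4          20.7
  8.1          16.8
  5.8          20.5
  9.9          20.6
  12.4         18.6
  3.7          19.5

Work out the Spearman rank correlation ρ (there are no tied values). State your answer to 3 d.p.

0.086

Rank s: 4, 3, 2, 5, 6, 1
Rank t: 6, 1, 4, 5, 2, 3
d = rank(s) − rank(t): -2, 2, -2, 0, 4, -2; Σd² = 32
ρ = 1 − 6Σd² / [n(n²−1)] = 1 − 6×32 / (6×35) = 1 − 192/210 ≈ 0.086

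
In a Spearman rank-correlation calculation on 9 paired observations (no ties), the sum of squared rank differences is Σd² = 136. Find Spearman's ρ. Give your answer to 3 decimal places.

-0.133

ρ = 1 − 6Σd² / [n(n²−1)] = 1 − 6×136 / (9×80)
  = 1 − 816/720 = 1 − 1.1333 ≈ -0.133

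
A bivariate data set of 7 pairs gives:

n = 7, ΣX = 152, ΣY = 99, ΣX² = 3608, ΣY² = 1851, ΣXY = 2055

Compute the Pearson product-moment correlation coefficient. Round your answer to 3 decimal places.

-0.254

r = (nΣXY − ΣXΣY) / √[(nΣX² − (ΣX)²)(nΣY² − (ΣY)²)]
Numerator: 7×2055 − 152×99 = -663
Denominator: √[(25256 − 23104)(12957 − 9801)] = √[2152 × 3156] = 2606.0913
r = -663 / 2606.0913 ≈ -0.254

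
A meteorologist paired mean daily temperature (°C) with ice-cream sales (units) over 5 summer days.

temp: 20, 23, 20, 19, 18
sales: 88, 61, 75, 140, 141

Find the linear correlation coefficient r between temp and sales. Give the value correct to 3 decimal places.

n = 5, Σx = 100, Σy = 505, Σx² = 2014, Σy² = 56571, Σxy = 9861
nΣxy − ΣxΣy = 49305 − 50500 = -1195
nΣx² − (Σx)² = 10070 − 10000 = 70; nΣy² − (Σy)² = 282855 − 255025 = 27830
r = -1195 / √(70 × 27830) = -1195 / 1395.7435 ≈ -0.856

-0.856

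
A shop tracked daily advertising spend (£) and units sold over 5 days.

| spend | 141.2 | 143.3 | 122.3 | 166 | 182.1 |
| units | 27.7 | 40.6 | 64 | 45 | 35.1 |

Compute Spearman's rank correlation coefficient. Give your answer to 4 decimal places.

-0.3000

Rank spend: 2, 3, 1, 4, 5
Rank units: 1, 3, 5, 4, 2
d = rank(spend) − rank(units): 1, 0, -4, 0, 3; Σd² = 26
ρ = 1 − 6Σd² / [n(n²−1)] = 1 − 6×26 / (5×24) = 1 − 156/120 ≈ -0.3000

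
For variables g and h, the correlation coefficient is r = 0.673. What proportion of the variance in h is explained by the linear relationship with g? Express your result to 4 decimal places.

0.4529

r² = (0.673)² = 0.4529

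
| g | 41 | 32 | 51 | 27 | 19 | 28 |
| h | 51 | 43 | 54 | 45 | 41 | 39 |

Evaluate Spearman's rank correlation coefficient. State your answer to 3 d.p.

Rank g: 5, 4, 6, 2, 1, 3
Rank h: 5, 3, 6, 4, 2, 1
d = rank(g) − rank(h): 0, 1, 0, -2, -1, 2; Σd² = 10
ρ = 1 − 6Σd² / [n(n²−1)] = 1 − 6×10 / (6×35) = 1 − 60/210 ≈ 0.714

0.714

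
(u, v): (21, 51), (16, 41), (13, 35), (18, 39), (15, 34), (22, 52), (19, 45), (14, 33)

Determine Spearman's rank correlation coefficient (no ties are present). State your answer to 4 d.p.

0.9048

Rank u: 7, 4, 1, 5, 3, 8, 6, 2
Rank v: 7, 5, 3, 4, 2, 8, 6, 1
d = rank(u) − rank(v): 0, -1, -2, 1, 1, 0, 0, 1; Σd² = 8
ρ = 1 − 6Σd² / [n(n²−1)] = 1 − 6×8 / (8×63) = 1 − 48/504 ≈ 0.9048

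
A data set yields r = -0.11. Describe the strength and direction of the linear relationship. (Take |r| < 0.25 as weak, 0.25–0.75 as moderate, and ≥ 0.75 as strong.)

weak negative

r = -0.11 < 0 so the relationship is negative.
|r| = 0.11, which falls in the weak range.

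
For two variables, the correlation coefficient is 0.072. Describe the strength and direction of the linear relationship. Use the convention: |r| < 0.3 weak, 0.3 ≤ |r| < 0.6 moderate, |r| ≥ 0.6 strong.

r = 0.072 > 0 so the relationship is positive.
|r| = 0.072, which falls in the weak range.

weak positive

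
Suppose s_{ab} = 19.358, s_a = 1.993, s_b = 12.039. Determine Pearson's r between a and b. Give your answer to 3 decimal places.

0.807

r = Cov(a,b) / (s_a · s_b) = 19.358 / (1.993 × 12.039)
  = 19.358 / 23.9937 ≈ 0.807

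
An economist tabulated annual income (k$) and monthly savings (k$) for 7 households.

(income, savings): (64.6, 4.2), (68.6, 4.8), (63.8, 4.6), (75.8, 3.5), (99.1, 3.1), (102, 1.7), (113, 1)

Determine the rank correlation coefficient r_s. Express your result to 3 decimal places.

-0.893

Rank income: 2, 3, 1, 4, 5, 6, 7
Rank savings: 5, 7, 6, 4, 3, 2, 1
d = rank(income) − rank(savings): -3, -4, -5, 0, 2, 4, 6; Σd² = 106
ρ = 1 − 6Σd² / [n(n²−1)] = 1 − 6×106 / (7×48) = 1 − 636/336 ≈ -0.893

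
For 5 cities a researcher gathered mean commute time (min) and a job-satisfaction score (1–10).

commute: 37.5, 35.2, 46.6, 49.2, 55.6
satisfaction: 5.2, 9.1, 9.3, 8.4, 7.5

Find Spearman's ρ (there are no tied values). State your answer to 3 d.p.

-0.200

Rank commute: 2, 1, 3, 4, 5
Rank satisfaction: 1, 4, 5, 3, 2
d = rank(commute) − rank(satisfaction): 1, -3, -2, 1, 3; Σd² = 24
ρ = 1 − 6Σd² / [n(n²−1)] = 1 − 6×24 / (5×24) = 1 − 144/120 ≈ -0.200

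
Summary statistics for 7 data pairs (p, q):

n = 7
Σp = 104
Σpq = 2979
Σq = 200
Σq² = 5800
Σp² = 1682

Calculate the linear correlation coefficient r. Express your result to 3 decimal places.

r = (nΣpq − ΣpΣq) / √[(nΣp² − (Σp)²)(nΣq² − (Σq)²)]
Numerator: 7×2979 − 104×200 = 53
Denominator: √[(11774 − 10816)(40600 − 40000)] = √[958 × 600] = 758.1557
r = 53 / 758.1557 ≈ 0.070

0.070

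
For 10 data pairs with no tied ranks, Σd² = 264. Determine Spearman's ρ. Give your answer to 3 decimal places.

-0.600

ρ = 1 − 6Σd² / [n(n²−1)] = 1 − 6×264 / (10×99)
  = 1 − 1584/990 = 1 − 1.6000 ≈ -0.600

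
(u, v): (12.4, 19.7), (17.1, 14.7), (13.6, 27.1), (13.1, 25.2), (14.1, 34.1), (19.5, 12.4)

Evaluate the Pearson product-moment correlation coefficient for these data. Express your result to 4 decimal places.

-0.6828

n = 6, Σu = 89.8, Σv = 133.2, Σu² = 1381.8, Σv² = 3290.2, Σuv = 1916.94
nΣuv − ΣuΣv = 11501.64 − 11961.36 = -459.72
nΣu² − (Σu)² = 8290.8 − 8064.04 = 226.76; nΣv² − (Σv)² = 19741.2 − 17742.24 = 1998.96
r = -459.72 / √(226.76 × 1998.96) = -459.72 / 673.2638 ≈ -0.6828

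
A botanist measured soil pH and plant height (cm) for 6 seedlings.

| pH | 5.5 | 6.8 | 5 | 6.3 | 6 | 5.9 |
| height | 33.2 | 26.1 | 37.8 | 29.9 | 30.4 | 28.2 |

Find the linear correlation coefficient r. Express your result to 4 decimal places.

-0.9278

n = 6, Σx = 35.5, Σy = 185.6, Σx² = 211.99, Σy² = 5825.7, Σxy = 1086.23
nΣxy − ΣxΣy = 6517.38 − 6588.8 = -71.42
nΣx² − (Σx)² = 1271.94 − 1260.25 = 11.69; nΣy² − (Σy)² = 34954.2 − 34447.36 = 506.84
r = -71.42 / √(11.69 × 506.84) = -71.42 / 76.9738 ≈ -0.9278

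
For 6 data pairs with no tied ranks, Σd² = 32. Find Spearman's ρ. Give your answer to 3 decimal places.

0.086

ρ = 1 − 6Σd² / [n(n²−1)] = 1 − 6×32 / (6×35)
  = 1 − 192/210 = 1 − 0.9143 ≈ 0.086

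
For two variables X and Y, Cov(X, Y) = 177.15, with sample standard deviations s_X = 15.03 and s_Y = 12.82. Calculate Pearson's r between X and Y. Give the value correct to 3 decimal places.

r = Cov(X,Y) / (s_X · s_Y) = 177.15 / (15.03 × 12.82)
  = 177.15 / 192.6846 ≈ 0.919

0.919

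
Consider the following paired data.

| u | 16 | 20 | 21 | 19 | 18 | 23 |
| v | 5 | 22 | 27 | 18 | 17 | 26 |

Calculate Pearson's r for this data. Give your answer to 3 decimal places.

n = 6, Σu = 117, Σv = 115, Σu² = 2311, Σv² = 2527, Σuv = 2333
nΣuv − ΣuΣv = 13998 − 13455 = 543
nΣu² − (Σu)² = 13866 − 13689 = 177; nΣv² − (Σv)² = 15162 − 13225 = 1937
r = 543 / √(177 × 1937) = 543 / 585.5331 ≈ 0.927

0.927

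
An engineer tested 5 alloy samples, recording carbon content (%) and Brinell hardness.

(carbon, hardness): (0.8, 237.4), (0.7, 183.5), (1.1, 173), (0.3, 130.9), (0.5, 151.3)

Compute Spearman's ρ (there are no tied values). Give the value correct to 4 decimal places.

0.7000

Rank carbon: 4, 3, 5, 1, 2
Rank hardness: 5, 4, 3, 1, 2
d = rank(carbon) − rank(hardness): -1, -1, 2, 0, 0; Σd² = 6
ρ = 1 − 6Σd² / [n(n²−1)] = 1 − 6×6 / (5×24) = 1 − 36/120 ≈ 0.7000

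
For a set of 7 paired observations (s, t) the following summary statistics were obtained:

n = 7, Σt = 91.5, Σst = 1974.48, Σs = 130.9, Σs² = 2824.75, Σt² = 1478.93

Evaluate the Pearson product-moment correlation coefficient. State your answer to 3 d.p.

r = (nΣst − ΣsΣt) / √[(nΣs² − (Σs)²)(nΣt² − (Σt)²)]
Numerator: 7×1974.48 − 130.9×91.5 = 1844.01
Denominator: √[(19773.25 − 17134.81)(10352.51 − 8372.25)] = √[2638.44 × 1980.26] = 2285.7815
r = 1844.01 / 2285.7815 ≈ 0.807

0.807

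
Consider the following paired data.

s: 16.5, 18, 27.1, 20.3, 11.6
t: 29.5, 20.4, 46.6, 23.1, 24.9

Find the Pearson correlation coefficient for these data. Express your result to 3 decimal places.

0.728

n = 5, Σs = 93.5, Σt = 144.5, Σs² = 1877.31, Σt² = 4611.59, Σst = 2874.58
nΣst − ΣsΣt = 14372.9 − 13510.75 = 862.15
nΣs² − (Σs)² = 9386.55 − 8742.25 = 644.3; nΣt² − (Σt)² = 23057.95 − 20880.25 = 2177.7
r = 862.15 / √(644.3 × 2177.7) = 862.15 / 1184.5219 ≈ 0.728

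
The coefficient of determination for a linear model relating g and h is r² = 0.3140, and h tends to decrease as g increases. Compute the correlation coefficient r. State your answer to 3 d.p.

-0.560

|r| = √0.3140 = 0.560
The association is negative, so r = −0.560.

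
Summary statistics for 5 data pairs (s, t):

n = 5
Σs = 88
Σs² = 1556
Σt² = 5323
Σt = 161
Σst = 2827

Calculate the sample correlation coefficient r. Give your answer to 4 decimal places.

-0.2088

r = (nΣst − ΣsΣt) / √[(nΣs² − (Σs)²)(nΣt² − (Σt)²)]
Numerator: 5×2827 − 88×161 = -33
Denominator: √[(7780 − 7744)(26615 − 25921)] = √[36 × 694] = 158.0633
r = -33 / 158.0633 ≈ -0.2088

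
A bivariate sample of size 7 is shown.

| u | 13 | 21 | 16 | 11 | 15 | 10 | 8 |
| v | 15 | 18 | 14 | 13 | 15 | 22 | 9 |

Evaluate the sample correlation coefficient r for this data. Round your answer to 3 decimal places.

n = 7, Σu = 94, Σv = 106, Σu² = 1376, Σv² = 1704, Σuv = 1457
nΣuv − ΣuΣv = 10199 − 9964 = 235
nΣu² − (Σu)² = 9632 − 8836 = 796; nΣv² − (Σv)² = 11928 − 11236 = 692
r = 235 / √(796 × 692) = 235 / 742.1806 ≈ 0.317

0.317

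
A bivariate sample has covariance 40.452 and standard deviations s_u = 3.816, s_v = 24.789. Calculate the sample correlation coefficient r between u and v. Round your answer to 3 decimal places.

0.428

r = Cov(u,v) / (s_u · s_v) = 40.452 / (3.816 × 24.789)
  = 40.452 / 94.5948 ≈ 0.428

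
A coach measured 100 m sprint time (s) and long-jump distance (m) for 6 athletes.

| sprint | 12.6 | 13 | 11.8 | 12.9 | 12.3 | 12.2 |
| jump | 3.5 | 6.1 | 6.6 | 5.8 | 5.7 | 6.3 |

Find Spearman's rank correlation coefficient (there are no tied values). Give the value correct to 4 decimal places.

-0.4857

Rank sprint: 4, 6, 1, 5, 3, 2
Rank jump: 1, 4, 6, 3, 2, 5
d = rank(sprint) − rank(jump): 3, 2, -5, 2, 1, -3; Σd² = 52
ρ = 1 − 6Σd² / [n(n²−1)] = 1 − 6×52 / (6×35) = 1 − 312/210 ≈ -0.4857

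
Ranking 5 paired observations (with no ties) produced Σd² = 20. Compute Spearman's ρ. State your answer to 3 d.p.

ρ = 1 − 6Σd² / [n(n²−1)] = 1 − 6×20 / (5×24)
  = 1 − 120/120 = 1 − 1.0000 ≈ 0.000

0.000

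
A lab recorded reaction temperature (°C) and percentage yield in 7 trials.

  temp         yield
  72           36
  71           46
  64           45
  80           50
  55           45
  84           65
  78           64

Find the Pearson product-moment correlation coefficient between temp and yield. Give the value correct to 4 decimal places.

0.6150

n = 7, Σx = 504, Σy = 351, Σx² = 36886, Σy² = 18283, Σxy = 25665
nΣxy − ΣxΣy = 179655 − 176904 = 2751
nΣx² − (Σx)² = 258202 − 254016 = 4186; nΣy² − (Σy)² = 127981 − 123201 = 4780
r = 2751 / √(4186 × 4780) = 2751 / 4473.1510 ≈ 0.6150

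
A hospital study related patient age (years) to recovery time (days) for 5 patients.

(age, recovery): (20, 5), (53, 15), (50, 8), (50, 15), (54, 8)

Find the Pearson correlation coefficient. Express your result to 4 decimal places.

0.6205

n = 5, Σx = 227, Σy = 51, Σx² = 11125, Σy² = 603, Σxy = 2477
nΣxy − ΣxΣy = 12385 − 11577 = 808
nΣx² − (Σx)² = 55625 − 51529 = 4096; nΣy² − (Σy)² = 3015 − 2601 = 414
r = 808 / √(4096 × 414) = 808 / 1302.2074 ≈ 0.6205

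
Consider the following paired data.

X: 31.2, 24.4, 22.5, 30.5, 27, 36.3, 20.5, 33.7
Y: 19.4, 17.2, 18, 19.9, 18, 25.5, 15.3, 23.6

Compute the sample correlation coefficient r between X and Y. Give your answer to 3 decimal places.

0.931

n = 8, ΣX = 226.1, ΣY = 156.9, ΣX² = 6607.93, ΣY² = 3157.51, ΣXY = 4557.53
nΣXY − ΣXΣY = 36460.24 − 35475.09 = 985.15
nΣX² − (ΣX)² = 52863.44 − 51121.21 = 1742.23; nΣY² − (ΣY)² = 25260.08 − 24617.61 = 642.47
r = 985.15 / √(1742.23 × 642.47) = 985.15 / 1057.9842 ≈ 0.931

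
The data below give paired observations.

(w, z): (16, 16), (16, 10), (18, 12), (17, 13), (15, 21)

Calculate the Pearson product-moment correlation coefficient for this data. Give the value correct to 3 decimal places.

n = 5, Σw = 82, Σz = 72, Σw² = 1350, Σz² = 1110, Σwz = 1168
nΣwz − ΣwΣz = 5840 − 5904 = -64
nΣw² − (Σw)² = 6750 − 6724 = 26; nΣz² − (Σz)² = 5550 − 5184 = 366
r = -64 / √(26 × 366) = -64 / 97.5500 ≈ -0.656

-0.656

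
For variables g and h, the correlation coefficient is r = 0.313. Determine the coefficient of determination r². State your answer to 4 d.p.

0.0980

r² = (0.313)² = 0.0980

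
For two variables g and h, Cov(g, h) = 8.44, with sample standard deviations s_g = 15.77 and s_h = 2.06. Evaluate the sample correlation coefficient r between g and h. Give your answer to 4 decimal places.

0.2598

r = Cov(g,h) / (s_g · s_h) = 8.44 / (15.77 × 2.06)
  = 8.44 / 32.4862 ≈ 0.2598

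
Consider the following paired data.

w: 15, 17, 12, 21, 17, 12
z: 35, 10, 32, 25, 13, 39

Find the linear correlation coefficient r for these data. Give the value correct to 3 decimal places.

-0.582

n = 6, Σw = 94, Σz = 154, Σw² = 1532, Σz² = 4664, Σwz = 2293
nΣwz − ΣwΣz = 13758 − 14476 = -718
nΣw² − (Σw)² = 9192 − 8836 = 356; nΣz² − (Σz)² = 27984 − 23716 = 4268
r = -718 / √(356 × 4268) = -718 / 1232.6427 ≈ -0.582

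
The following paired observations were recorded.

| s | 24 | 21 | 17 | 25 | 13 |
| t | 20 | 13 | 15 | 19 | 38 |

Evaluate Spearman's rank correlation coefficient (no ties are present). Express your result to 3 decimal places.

Rank s: 4, 3, 2, 5, 1
Rank t: 4, 1, 2, 3, 5
d = rank(s) − rank(t): 0, 2, 0, 2, -4; Σd² = 24
ρ = 1 − 6Σd² / [n(n²−1)] = 1 − 6×24 / (5×24) = 1 − 144/120 ≈ -0.200

-0.200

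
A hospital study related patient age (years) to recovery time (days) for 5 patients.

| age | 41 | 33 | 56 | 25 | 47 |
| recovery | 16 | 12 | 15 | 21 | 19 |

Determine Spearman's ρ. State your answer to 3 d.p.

-0.300

Rank age: 3, 2, 5, 1, 4
Rank recovery: 3, 1, 2, 5, 4
d = rank(age) − rank(recovery): 0, 1, 3, -4, 0; Σd² = 26
ρ = 1 − 6Σd² / [n(n²−1)] = 1 − 6×26 / (5×24) = 1 − 156/120 ≈ -0.300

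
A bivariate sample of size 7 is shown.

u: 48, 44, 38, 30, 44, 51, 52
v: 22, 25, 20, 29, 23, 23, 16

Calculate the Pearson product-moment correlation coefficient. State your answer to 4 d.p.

-0.6733

n = 7, Σu = 307, Σv = 158, Σu² = 13825, Σv² = 3664, Σuv = 6803
nΣuv − ΣuΣv = 47621 − 48506 = -885
nΣu² − (Σu)² = 96775 − 94249 = 2526; nΣv² − (Σv)² = 25648 − 24964 = 684
r = -885 / √(2526 × 684) = -885 / 1314.4520 ≈ -0.6733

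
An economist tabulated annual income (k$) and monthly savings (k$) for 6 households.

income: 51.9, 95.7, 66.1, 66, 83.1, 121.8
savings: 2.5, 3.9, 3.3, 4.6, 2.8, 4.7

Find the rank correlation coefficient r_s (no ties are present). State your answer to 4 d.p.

Rank income: 1, 5, 3, 2, 4, 6
Rank savings: 1, 4, 3, 5, 2, 6
d = rank(income) − rank(savings): 0, 1, 0, -3, 2, 0; Σd² = 14
ρ = 1 − 6Σd² / [n(n²−1)] = 1 − 6×14 / (6×35) = 1 − 84/210 ≈ 0.6000

0.6000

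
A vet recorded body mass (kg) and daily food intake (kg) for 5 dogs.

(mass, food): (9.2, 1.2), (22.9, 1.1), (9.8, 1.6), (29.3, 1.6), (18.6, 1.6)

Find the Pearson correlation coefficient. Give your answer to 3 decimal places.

0.121

n = 5, Σx = 89.8, Σy = 7.1, Σx² = 1909.54, Σy² = 10.33, Σxy = 128.55
nΣxy − ΣxΣy = 642.75 − 637.58 = 5.17
nΣx² − (Σx)² = 9547.7 − 8064.04 = 1483.66; nΣy² − (Σy)² = 51.65 − 50.41 = 1.24
r = 5.17 / √(1483.66 × 1.24) = 5.17 / 42.8922 ≈ 0.121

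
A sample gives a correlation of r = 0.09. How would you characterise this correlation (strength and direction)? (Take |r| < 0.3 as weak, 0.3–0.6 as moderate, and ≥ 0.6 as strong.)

r = 0.09 > 0 so the relationship is positive.
|r| = 0.09, which falls in the weak range.

weak positive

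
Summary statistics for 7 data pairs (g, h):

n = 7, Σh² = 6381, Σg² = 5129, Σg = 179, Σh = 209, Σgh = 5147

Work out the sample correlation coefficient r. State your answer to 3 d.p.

r = (nΣgh − ΣgΣh) / √[(nΣg² − (Σg)²)(nΣh² − (Σh)²)]
Numerator: 7×5147 − 179×209 = -1382
Denominator: √[(35903 − 32041)(44667 − 43681)] = √[3862 × 986] = 1951.3923
r = -1382 / 1951.3923 ≈ -0.708

-0.708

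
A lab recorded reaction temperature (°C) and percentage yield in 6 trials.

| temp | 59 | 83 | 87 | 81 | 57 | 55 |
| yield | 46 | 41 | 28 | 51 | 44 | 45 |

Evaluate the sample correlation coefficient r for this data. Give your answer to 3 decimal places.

-0.464

n = 6, Σx = 422, Σy = 255, Σx² = 30774, Σy² = 11143, Σxy = 17667
nΣxy − ΣxΣy = 106002 − 107610 = -1608
nΣx² − (Σx)² = 184644 − 178084 = 6560; nΣy² − (Σy)² = 66858 − 65025 = 1833
r = -1608 / √(6560 × 1833) = -1608 / 3467.6332 ≈ -0.464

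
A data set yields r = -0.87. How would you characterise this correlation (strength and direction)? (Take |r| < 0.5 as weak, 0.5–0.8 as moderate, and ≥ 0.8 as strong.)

r = -0.87 < 0 so the relationship is negative.
|r| = 0.87, which falls in the strong range.

strong negative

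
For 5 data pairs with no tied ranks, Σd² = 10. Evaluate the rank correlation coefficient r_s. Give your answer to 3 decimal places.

0.500

ρ = 1 − 6Σd² / [n(n²−1)] = 1 − 6×10 / (5×24)
  = 1 − 60/120 = 1 − 0.5000 ≈ 0.500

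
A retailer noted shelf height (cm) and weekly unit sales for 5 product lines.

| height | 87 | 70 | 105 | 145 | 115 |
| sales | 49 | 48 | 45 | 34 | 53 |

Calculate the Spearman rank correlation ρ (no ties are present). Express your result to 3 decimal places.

-0.300

Rank height: 2, 1, 3, 5, 4
Rank sales: 4, 3, 2, 1, 5
d = rank(height) − rank(sales): -2, -2, 1, 4, -1; Σd² = 26
ρ = 1 − 6Σd² / [n(n²−1)] = 1 − 6×26 / (5×24) = 1 − 156/120 ≈ -0.300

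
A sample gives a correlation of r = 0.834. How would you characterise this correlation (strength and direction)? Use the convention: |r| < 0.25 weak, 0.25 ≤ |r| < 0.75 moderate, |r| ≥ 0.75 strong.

strong positive

r = 0.834 > 0 so the relationship is positive.
|r| = 0.834, which falls in the strong range.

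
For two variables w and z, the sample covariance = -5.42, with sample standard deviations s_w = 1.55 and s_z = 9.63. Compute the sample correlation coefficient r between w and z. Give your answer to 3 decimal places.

r = Cov(w,z) / (s_w · s_z) = -5.42 / (1.55 × 9.63)
  = -5.42 / 14.9265 ≈ -0.363

-0.363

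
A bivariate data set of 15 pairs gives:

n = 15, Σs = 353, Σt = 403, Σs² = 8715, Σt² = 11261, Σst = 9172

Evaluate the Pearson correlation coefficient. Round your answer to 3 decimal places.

r = (nΣst − ΣsΣt) / √[(nΣs² − (Σs)²)(nΣt² − (Σt)²)]
Numerator: 15×9172 − 353×403 = -4679
Denominator: √[(130725 − 124609)(168915 − 162409)] = √[6116 × 6506] = 6307.9867
r = -4679 / 6307.9867 ≈ -0.742

-0.742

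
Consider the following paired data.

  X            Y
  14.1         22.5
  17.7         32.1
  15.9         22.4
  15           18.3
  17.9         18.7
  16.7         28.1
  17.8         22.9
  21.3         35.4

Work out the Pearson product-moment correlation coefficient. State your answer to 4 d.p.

0.6760

n = 8, ΣX = 136.4, ΣY = 200.4, ΣX² = 2359.74, ΣY² = 5290.18, ΣXY = 3481.72
nΣXY − ΣXΣY = 27853.76 − 27334.56 = 519.2
nΣX² − (ΣX)² = 18877.92 − 18604.96 = 272.96; nΣY² − (ΣY)² = 42321.44 − 40160.16 = 2161.28
r = 519.2 / √(272.96 × 2161.28) = 519.2 / 768.0775 ≈ 0.6760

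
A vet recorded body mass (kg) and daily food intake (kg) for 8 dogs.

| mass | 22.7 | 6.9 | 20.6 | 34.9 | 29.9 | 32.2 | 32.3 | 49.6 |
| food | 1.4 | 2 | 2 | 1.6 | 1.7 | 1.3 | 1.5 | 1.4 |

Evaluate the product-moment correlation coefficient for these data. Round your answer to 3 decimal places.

n = 8, Σx = 229.1, Σy = 12.9, Σx² = 7639.57, Σy² = 21.31, Σxy = 353.2
nΣxy − ΣxΣy = 2825.6 − 2955.39 = -129.79
nΣx² − (Σx)² = 61116.56 − 52486.81 = 8629.75; nΣy² − (Σy)² = 170.48 − 166.41 = 4.07
r = -129.79 / √(8629.75 × 4.07) = -129.79 / 187.4115 ≈ -0.693

-0.693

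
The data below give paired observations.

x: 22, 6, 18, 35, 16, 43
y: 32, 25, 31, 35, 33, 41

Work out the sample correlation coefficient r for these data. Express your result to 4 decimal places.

n = 6, Σx = 140, Σy = 197, Σx² = 4174, Σy² = 6605, Σxy = 4928
nΣxy − ΣxΣy = 29568 − 27580 = 1988
nΣx² − (Σx)² = 25044 − 19600 = 5444; nΣy² − (Σy)² = 39630 − 38809 = 821
r = 1988 / √(5444 × 821) = 1988 / 2114.1249 ≈ 0.9403

0.9403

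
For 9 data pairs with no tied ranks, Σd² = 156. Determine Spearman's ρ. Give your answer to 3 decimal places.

-0.300

ρ = 1 − 6Σd² / [n(n²−1)] = 1 − 6×156 / (9×80)
  = 1 − 936/720 = 1 − 1.3000 ≈ -0.300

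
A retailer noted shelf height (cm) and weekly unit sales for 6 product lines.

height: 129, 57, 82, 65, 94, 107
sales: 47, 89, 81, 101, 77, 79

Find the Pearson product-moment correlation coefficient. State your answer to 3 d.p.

n = 6, Σx = 534, Σy = 474, Σx² = 51124, Σy² = 39062, Σxy = 40034
nΣxy − ΣxΣy = 240204 − 253116 = -12912
nΣx² − (Σx)² = 306744 − 285156 = 21588; nΣy² − (Σy)² = 234372 − 224676 = 9696
r = -12912 / √(21588 × 9696) = -12912 / 14467.8004 ≈ -0.892

-0.892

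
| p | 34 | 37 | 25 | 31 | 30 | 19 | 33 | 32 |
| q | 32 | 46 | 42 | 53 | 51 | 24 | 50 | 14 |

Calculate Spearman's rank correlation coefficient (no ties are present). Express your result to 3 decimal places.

Rank p: 7, 8, 2, 4, 3, 1, 6, 5
Rank q: 3, 5, 4, 8, 7, 2, 6, 1
d = rank(p) − rank(q): 4, 3, -2, -4, -4, -1, 0, 4; Σd² = 78
ρ = 1 − 6Σd² / [n(n²−1)] = 1 − 6×78 / (8×63) = 1 − 468/504 ≈ 0.071

0.071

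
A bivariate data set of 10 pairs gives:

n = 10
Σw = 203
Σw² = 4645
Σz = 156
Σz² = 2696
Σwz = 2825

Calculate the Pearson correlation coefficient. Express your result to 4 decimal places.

-0.9217

r = (nΣwz − ΣwΣz) / √[(nΣw² − (Σw)²)(nΣz² − (Σz)²)]
Numerator: 10×2825 − 203×156 = -3418
Denominator: √[(46450 − 41209)(26960 − 24336)] = √[5241 × 2624] = 3708.4207
r = -3418 / 3708.4207 ≈ -0.9217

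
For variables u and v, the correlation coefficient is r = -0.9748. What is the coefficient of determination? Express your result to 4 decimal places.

r² = (-0.9748)² = 0.9502

0.9502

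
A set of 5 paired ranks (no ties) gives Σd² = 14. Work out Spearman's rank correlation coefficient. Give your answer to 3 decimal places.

0.300

ρ = 1 − 6Σd² / [n(n²−1)] = 1 − 6×14 / (5×24)
  = 1 − 84/120 = 1 − 0.7000 ≈ 0.300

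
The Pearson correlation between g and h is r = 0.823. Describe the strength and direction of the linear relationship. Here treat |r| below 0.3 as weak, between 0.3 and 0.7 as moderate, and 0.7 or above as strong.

strong positive

r = 0.823 > 0 so the relationship is positive.
|r| = 0.823, which falls in the strong range.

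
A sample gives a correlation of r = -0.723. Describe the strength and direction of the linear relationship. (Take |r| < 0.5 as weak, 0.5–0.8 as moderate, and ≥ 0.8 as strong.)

r = -0.723 < 0 so the relationship is negative.
|r| = 0.723, which falls in the moderate range.

moderate negative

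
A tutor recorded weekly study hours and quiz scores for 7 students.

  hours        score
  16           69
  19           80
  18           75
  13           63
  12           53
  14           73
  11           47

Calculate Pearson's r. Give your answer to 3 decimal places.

n = 7, Σx = 103, Σy = 460, Σx² = 1571, Σy² = 31102, Σxy = 6968
nΣxy − ΣxΣy = 48776 − 47380 = 1396
nΣx² − (Σx)² = 10997 − 10609 = 388; nΣy² − (Σy)² = 217714 − 211600 = 6114
r = 1396 / √(388 × 6114) = 1396 / 1540.2052 ≈ 0.906

0.906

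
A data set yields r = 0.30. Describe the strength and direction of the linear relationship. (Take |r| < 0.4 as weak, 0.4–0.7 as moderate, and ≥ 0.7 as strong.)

weak positive

r = 0.30 > 0 so the relationship is positive.
|r| = 0.30, which falls in the weak range.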